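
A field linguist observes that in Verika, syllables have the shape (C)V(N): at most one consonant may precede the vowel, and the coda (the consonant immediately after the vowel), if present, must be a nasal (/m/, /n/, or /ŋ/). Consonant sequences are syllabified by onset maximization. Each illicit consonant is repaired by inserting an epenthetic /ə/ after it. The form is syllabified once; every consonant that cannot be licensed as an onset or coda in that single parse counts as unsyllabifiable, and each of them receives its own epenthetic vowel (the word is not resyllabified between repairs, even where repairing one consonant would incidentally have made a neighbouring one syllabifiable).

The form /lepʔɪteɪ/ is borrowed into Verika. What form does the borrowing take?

Under (C)V(N), the unsyllabifiable consonants are /p/ (only a nasal (/m/, /n/, or /ŋ/) is licensed in coda position; onsets are limited to one consonant).
Inserting the epenthetic vowel yields /p/ → /pə/.

lepəʔɪteɪ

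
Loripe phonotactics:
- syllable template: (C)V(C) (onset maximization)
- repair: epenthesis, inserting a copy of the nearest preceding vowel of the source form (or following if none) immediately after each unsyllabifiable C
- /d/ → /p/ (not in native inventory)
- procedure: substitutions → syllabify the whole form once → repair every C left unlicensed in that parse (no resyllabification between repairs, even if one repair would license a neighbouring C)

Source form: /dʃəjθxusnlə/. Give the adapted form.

pəʃəjθəxusnulə

Substitution: /d/ → /p/, giving /pʃəjθxusnlə/.
Under (C)V(C), the unsyllabifiable consonants are /p/, /θ/, /n/ (at most one coda consonant is licensed; onsets are limited to one consonant).
Each unlicensed consonant becomes the onset of a new syllable: /p/ → /pə/, /θ/ → /θə/, /n/ → /nu/.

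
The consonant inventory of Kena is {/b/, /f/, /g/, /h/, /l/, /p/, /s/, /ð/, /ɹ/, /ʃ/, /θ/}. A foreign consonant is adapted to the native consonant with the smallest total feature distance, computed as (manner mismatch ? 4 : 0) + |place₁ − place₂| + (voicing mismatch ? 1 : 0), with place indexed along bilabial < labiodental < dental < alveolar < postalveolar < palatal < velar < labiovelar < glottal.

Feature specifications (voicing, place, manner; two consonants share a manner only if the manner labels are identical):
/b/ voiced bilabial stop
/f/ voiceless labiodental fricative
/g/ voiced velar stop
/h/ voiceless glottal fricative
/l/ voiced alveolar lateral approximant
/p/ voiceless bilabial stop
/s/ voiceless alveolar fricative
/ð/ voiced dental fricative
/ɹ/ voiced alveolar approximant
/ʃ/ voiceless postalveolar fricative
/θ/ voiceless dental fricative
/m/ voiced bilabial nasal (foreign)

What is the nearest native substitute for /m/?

b

/b/ is closest: manner differs (nasal→stop, +4), place distance 0 (bilabial→bilabial), same voicing; total 4. Next closest is /p/ at distance 5.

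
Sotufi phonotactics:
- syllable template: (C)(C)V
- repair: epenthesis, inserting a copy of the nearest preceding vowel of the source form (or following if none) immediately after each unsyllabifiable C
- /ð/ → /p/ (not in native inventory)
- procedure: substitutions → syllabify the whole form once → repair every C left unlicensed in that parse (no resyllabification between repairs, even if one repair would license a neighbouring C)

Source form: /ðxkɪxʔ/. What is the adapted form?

pɪxkɪxɪʔɪ

Substitution: /ð/ → /p/, giving /pxkɪxʔ/.
Syllabifying with onset maximization leaves /p/, /x/, /ʔ/ stranded (no codas are permitted; onsets may contain at most 2 consonants).
Epenthesis after each stranded consonant: /p/ → /pɪ/, /x/ → /xɪ/, /ʔ/ → /ʔɪ/.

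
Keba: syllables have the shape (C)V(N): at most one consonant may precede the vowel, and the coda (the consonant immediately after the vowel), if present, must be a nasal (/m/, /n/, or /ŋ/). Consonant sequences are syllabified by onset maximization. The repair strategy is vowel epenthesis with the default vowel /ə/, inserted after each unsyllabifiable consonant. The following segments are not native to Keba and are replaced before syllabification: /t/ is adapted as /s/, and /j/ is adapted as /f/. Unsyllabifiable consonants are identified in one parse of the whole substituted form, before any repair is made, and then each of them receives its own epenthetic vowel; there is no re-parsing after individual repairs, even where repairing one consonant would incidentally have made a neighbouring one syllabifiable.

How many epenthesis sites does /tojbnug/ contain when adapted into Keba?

After substitution the input is /sofbnug/.
The unsyllabifiable consonants are /f/, /b/, /g/; each receives one epenthetic vowel.

3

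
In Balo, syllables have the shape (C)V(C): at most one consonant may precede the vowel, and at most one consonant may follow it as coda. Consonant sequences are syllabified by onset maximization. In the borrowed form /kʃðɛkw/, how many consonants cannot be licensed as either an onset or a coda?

The consonants /k/, /ʃ/, /w/ cannot be parsed into a legal (C)V(C) syllable (at most one coda consonant is licensed; onsets are limited to one consonant).

3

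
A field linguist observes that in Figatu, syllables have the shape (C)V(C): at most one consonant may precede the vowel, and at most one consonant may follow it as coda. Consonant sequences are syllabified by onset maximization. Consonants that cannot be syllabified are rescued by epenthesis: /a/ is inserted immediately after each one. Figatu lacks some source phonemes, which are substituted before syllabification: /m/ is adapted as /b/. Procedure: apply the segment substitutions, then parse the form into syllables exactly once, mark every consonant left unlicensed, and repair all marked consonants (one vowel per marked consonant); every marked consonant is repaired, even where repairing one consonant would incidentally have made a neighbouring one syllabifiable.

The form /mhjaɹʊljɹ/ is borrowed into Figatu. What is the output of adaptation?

bahajaɹʊljaɹa

Substitution: /m/ → /b/, giving /bhjaɹʊljɹ/.
The consonants /b/, /h/, /j/, /ɹ/ cannot be parsed into a legal (C)V(C) syllable (at most one coda consonant is licensed; onsets are limited to one consonant).
Each unlicensed consonant becomes the onset of a new syllable: /b/ → /ba/, /h/ → /ha/, /j/ → /ja/, /ɹ/ → /ɹa/.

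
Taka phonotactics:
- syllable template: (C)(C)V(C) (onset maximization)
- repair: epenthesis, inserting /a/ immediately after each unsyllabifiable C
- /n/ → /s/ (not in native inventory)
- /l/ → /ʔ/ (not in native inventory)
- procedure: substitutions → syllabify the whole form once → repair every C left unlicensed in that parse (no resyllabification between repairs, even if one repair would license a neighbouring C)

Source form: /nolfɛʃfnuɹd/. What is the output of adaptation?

Substitution: /n/ → /s/, /l/ → /ʔ/, giving /soʔfɛʃfsuɹd/.
The consonants /d/ cannot be parsed into a legal (C)(C)V(C) syllable (at most one coda consonant is licensed; onsets may contain at most 2 consonants).
Inserting the epenthetic vowel yields /d/ → /da/.

soʔfɛʃfsuɹda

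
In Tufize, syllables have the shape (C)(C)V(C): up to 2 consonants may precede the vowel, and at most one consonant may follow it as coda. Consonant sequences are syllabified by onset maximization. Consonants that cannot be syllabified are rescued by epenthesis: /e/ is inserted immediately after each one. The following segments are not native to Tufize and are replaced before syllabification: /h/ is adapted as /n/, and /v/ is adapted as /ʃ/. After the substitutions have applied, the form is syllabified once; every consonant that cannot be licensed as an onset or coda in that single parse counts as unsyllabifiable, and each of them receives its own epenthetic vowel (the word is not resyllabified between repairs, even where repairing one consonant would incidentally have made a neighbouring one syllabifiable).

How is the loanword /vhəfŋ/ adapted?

Substitution: /v/ → /ʃ/, /h/ → /n/, giving /ʃnəfŋ/.
Syllabifying with onset maximization leaves /ŋ/ stranded (at most one coda consonant is licensed; onsets may contain at most 2 consonants).
Epenthesis after each stranded consonant: /ŋ/ → /ŋe/.

ʃnəfŋe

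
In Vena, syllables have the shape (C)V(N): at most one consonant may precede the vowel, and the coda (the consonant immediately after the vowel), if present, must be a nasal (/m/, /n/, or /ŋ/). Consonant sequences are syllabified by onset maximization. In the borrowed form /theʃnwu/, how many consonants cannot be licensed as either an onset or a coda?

Under (C)V(N), the unsyllabifiable consonants are /t/, /ʃ/, /n/ (only a nasal (/m/, /n/, or /ŋ/) is licensed in coda position; onsets are limited to one consonant).

3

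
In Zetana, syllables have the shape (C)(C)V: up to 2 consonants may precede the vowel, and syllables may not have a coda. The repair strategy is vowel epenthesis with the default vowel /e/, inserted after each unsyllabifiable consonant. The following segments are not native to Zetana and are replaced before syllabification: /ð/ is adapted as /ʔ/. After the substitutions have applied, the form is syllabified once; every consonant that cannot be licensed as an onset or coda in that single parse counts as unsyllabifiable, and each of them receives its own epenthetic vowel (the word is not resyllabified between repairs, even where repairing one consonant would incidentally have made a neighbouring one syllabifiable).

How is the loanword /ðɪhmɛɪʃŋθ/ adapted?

Substitution: /ð/ → /ʔ/, giving /ʔɪhmɛɪʃŋθ/.
The consonants /ʃ/, /ŋ/, /θ/ cannot be parsed into a legal (C)(C)V syllable (no codas are permitted; onsets may contain at most 2 consonants).
Inserting the epenthetic vowel yields /ʃ/ → /ʃe/, /ŋ/ → /ŋe/, /θ/ → /θe/.

ʔɪhmɛɪʃeŋeθe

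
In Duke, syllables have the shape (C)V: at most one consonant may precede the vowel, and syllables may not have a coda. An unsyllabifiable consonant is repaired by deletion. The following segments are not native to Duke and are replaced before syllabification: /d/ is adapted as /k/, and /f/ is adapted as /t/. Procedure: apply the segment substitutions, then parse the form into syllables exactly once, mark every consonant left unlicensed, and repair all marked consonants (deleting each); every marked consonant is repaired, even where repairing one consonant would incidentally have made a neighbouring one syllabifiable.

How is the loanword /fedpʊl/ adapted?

Substitution: /f/ → /t/, /d/ → /k/, giving /tekpʊl/.
Under (C)V, the unsyllabifiable consonants are /k/, /l/ (no codas are permitted; onsets are limited to one consonant).
Deletion applies to /k/, /l/.

tepʊ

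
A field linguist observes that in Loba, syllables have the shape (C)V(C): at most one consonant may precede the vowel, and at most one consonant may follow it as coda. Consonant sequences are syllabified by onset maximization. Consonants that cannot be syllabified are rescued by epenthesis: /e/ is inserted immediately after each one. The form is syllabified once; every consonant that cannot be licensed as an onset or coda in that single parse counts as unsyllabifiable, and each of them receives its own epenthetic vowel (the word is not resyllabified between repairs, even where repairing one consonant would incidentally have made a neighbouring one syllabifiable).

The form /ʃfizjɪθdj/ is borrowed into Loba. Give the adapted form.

The consonants /ʃ/, /d/, /j/ cannot be parsed into a legal (C)V(C) syllable (at most one coda consonant is licensed; onsets are limited to one consonant).
Inserting the epenthetic vowel yields /ʃ/ → /ʃe/, /d/ → /de/, /j/ → /je/.

ʃefizjɪθdeje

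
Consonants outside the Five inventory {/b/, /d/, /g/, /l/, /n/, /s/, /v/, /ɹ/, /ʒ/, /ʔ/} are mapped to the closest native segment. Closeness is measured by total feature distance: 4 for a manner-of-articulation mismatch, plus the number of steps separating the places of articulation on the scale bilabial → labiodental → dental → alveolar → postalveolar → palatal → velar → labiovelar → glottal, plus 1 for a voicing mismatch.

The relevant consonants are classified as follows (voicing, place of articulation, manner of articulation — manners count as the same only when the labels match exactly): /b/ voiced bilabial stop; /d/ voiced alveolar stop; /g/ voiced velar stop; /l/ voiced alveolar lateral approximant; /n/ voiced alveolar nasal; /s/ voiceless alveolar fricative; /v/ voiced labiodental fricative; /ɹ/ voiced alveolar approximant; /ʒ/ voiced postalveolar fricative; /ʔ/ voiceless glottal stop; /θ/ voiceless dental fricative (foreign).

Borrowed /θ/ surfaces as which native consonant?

/s/ is closest: same manner (fricative), place distance 1 (dental→alveolar), same voicing; total 1. Next closest is /v/ at distance 2.

s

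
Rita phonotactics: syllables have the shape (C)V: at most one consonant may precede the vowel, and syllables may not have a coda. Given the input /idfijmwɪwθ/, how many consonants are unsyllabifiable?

5

Syllabifying with onset maximization leaves /d/, /j/, /m/, /w/, /θ/ stranded (no codas are permitted; onsets are limited to one consonant).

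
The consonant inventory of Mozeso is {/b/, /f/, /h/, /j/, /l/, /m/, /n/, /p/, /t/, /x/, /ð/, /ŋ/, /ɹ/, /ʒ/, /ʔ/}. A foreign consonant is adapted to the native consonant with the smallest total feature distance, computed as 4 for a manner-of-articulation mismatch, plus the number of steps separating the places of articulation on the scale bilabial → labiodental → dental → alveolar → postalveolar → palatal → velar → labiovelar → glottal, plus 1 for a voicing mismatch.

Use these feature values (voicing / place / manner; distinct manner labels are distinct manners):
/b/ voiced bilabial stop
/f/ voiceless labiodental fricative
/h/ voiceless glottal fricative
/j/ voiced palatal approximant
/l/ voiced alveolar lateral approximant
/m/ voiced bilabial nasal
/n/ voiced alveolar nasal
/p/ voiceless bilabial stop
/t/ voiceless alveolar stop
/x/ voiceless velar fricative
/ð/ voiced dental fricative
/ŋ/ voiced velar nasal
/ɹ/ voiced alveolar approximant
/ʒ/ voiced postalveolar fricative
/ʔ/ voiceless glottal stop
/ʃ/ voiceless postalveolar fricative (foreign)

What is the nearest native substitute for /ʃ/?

/ʒ/ is closest: same manner (fricative), place distance 0 (postalveolar→postalveolar), voicing differs (+1); total 1. Next closest is /x/ at distance 2.

ʒ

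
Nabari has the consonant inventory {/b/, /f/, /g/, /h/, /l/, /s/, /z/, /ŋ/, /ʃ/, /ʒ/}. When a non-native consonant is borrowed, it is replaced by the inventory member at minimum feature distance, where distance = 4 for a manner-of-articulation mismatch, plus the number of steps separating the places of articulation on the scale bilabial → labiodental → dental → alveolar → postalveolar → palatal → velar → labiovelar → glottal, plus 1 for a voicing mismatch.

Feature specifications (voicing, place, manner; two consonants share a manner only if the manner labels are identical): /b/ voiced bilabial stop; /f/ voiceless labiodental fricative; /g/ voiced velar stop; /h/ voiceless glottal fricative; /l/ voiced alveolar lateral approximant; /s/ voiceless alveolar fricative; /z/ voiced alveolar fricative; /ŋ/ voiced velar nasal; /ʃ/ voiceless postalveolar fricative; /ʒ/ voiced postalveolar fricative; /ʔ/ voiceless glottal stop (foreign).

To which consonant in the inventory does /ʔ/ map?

/g/ is closest: same manner (stop), place distance 2 (glottal→velar), voicing differs (+1); total 3. Next closest is /h/ at distance 4.

g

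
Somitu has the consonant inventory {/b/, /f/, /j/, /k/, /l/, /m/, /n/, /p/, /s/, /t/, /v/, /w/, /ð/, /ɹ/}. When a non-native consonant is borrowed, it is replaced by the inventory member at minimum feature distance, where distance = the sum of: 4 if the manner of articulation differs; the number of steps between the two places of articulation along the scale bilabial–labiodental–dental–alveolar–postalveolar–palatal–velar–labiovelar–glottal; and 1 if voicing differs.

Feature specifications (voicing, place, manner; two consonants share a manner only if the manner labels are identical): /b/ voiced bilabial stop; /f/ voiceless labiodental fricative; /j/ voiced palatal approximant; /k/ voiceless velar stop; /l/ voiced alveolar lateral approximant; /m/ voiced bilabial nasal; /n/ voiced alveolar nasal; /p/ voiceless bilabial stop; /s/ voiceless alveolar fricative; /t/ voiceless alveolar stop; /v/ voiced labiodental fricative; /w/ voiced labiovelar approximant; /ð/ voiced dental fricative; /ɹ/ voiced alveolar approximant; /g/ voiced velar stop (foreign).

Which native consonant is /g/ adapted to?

/k/ is closest: same manner (stop), place distance 0 (velar→velar), voicing differs (+1); total 1. Next closest is /t/ at distance 4.

k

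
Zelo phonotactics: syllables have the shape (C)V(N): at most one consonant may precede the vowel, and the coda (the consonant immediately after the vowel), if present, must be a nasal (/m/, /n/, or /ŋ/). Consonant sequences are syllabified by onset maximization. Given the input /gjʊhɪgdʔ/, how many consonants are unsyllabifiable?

4

The consonants /g/, /g/, /d/, /ʔ/ cannot be parsed into a legal (C)V(N) syllable (only a nasal (/m/, /n/, or /ŋ/) is licensed in coda position; onsets are limited to one consonant).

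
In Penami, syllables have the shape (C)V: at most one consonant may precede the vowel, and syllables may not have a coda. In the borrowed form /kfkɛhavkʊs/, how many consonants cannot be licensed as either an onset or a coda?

4

Syllabifying with onset maximization leaves /k/, /f/, /v/, /s/ stranded (no codas are permitted; onsets are limited to one consonant).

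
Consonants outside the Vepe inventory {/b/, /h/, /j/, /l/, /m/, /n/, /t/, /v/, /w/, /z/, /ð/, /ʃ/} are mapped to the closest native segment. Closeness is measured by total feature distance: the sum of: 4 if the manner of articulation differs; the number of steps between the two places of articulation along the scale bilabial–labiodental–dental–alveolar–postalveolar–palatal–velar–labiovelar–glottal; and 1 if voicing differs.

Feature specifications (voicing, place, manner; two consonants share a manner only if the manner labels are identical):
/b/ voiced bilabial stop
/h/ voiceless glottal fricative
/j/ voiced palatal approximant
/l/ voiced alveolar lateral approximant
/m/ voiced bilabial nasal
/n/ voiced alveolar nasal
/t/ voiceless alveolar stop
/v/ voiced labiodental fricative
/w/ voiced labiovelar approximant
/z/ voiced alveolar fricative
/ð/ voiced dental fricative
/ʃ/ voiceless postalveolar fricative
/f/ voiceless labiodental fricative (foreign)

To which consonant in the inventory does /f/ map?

/v/ is closest: same manner (fricative), place distance 0 (labiodental→labiodental), voicing differs (+1); total 1. Next closest is /ð/ at distance 2.

v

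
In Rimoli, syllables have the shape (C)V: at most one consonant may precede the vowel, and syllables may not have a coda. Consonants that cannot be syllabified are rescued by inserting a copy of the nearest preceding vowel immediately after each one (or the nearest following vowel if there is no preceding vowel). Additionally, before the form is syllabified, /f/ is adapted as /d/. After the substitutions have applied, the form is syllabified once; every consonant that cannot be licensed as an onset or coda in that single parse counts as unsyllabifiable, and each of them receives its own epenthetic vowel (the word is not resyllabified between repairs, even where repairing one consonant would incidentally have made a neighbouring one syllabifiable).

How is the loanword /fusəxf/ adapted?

dusəxədə

Substitution: /f/ → /d/, giving /dusəxd/.
The consonants /x/, /d/ cannot be parsed into a legal (C)V syllable (no codas are permitted; onsets are limited to one consonant).
Each unlicensed consonant becomes the onset of a new syllable: /x/ → /xə/, /d/ → /də/.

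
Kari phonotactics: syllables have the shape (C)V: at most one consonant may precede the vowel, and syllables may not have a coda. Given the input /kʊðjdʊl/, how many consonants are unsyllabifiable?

3

The consonants /ð/, /j/, /l/ cannot be parsed into a legal (C)V syllable (no codas are permitted; onsets are limited to one consonant).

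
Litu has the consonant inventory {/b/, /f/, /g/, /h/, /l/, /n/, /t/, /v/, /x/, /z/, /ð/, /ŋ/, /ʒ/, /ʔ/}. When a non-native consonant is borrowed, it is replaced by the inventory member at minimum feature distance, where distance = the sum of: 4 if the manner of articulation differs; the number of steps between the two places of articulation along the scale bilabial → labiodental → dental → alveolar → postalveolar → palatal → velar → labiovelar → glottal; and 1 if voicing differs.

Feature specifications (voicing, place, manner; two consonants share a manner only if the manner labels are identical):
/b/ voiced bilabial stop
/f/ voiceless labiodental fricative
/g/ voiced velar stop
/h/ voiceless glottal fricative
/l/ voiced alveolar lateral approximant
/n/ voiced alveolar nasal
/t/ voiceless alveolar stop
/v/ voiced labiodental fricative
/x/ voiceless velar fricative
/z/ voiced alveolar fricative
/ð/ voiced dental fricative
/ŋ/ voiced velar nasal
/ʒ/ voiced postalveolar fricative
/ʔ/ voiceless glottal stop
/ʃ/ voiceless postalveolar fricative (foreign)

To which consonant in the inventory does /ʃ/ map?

/ʒ/ is closest: same manner (fricative), place distance 0 (postalveolar→postalveolar), voicing differs (+1); total 1. Next closest is /x/ at distance 2.

ʒ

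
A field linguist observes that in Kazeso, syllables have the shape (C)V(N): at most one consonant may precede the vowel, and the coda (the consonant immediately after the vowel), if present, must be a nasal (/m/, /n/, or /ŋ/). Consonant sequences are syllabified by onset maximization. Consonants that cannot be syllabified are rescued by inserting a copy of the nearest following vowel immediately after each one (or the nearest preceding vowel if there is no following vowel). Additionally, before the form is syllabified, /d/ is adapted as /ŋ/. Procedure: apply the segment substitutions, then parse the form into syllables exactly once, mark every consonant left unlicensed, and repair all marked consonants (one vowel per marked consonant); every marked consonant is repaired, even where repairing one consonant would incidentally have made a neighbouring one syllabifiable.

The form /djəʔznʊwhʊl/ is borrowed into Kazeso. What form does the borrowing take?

ŋəjəʔʊzʊnʊwʊhʊlʊ

Substitution: /d/ → /ŋ/, giving /ŋjəʔznʊwhʊl/.
The consonants /ŋ/, /ʔ/, /z/, /w/, /l/ cannot be parsed into a legal (C)V(N) syllable (only a nasal (/m/, /n/, or /ŋ/) is licensed in coda position; onsets are limited to one consonant).
Each unlicensed consonant becomes the onset of a new syllable: /ŋ/ → /ŋə/, /ʔ/ → /ʔʊ/, /z/ → /zʊ/, /w/ → /wʊ/, /l/ → /lʊ/.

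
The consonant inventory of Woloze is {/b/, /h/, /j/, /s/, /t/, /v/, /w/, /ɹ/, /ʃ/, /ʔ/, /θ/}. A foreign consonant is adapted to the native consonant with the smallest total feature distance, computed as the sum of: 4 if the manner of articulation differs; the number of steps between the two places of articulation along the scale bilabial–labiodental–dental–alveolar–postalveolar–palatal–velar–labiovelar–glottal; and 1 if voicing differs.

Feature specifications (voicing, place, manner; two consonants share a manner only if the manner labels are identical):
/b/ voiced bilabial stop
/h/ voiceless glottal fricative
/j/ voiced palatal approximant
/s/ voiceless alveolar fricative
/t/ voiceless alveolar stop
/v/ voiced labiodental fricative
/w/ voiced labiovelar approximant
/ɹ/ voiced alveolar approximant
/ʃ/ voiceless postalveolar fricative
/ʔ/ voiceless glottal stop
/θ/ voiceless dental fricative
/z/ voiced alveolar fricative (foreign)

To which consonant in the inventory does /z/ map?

/s/ is closest: same manner (fricative), place distance 0 (alveolar→alveolar), voicing differs (+1); total 1. Next closest is /v/ at distance 2.

s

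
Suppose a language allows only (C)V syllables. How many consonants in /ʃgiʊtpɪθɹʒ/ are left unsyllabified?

5

Under (C)V, the unsyllabifiable consonants are /ʃ/, /t/, /θ/, /ɹ/, /ʒ/ (no codas are permitted; onsets are limited to one consonant).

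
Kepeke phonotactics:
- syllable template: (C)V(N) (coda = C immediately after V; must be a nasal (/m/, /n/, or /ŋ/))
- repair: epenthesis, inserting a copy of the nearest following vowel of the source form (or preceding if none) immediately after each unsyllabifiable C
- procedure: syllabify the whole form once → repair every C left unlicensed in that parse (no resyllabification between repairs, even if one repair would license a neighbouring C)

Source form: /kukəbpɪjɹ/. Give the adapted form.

Under (C)V(N), the unsyllabifiable consonants are /b/, /j/, /ɹ/ (only a nasal (/m/, /n/, or /ŋ/) is licensed in coda position; onsets are limited to one consonant).
Epenthesis after each stranded consonant: /b/ → /bɪ/, /j/ → /jɪ/, /ɹ/ → /ɹɪ/.

kukəbɪpɪjɪɹɪ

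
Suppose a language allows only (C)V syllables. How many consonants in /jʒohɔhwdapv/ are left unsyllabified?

5

Under (C)V, the unsyllabifiable consonants are /j/, /h/, /w/, /p/, /v/ (no codas are permitted; onsets are limited to one consonant).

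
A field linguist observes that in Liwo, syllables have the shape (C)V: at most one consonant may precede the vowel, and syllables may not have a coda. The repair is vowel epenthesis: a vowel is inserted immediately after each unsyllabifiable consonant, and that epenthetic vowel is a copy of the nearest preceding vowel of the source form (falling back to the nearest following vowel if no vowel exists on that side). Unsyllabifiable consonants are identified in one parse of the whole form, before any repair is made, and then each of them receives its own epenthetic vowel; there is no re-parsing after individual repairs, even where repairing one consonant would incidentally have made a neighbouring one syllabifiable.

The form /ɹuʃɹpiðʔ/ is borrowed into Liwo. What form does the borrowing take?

ɹuʃuɹupiðiʔi

Syllabifying with onset maximization leaves /ʃ/, /ɹ/, /ð/, /ʔ/ stranded (no codas are permitted; onsets are limited to one consonant).
Inserting the epenthetic vowel yields /ʃ/ → /ʃu/, /ɹ/ → /ɹu/, /ð/ → /ði/, /ʔ/ → /ʔi/.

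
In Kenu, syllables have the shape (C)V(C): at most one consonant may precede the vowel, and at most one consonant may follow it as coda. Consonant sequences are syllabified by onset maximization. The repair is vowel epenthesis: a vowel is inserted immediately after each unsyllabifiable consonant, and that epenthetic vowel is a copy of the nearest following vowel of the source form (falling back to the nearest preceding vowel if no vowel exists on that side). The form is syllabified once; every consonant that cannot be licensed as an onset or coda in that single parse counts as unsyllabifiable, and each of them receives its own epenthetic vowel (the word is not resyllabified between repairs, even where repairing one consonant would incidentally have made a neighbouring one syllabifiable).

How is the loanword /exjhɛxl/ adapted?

Syllabifying with onset maximization leaves /j/, /l/ stranded (at most one coda consonant is licensed; onsets are limited to one consonant).
Epenthesis after each stranded consonant: /j/ → /jɛ/, /l/ → /lɛ/.

exjɛhɛxlɛ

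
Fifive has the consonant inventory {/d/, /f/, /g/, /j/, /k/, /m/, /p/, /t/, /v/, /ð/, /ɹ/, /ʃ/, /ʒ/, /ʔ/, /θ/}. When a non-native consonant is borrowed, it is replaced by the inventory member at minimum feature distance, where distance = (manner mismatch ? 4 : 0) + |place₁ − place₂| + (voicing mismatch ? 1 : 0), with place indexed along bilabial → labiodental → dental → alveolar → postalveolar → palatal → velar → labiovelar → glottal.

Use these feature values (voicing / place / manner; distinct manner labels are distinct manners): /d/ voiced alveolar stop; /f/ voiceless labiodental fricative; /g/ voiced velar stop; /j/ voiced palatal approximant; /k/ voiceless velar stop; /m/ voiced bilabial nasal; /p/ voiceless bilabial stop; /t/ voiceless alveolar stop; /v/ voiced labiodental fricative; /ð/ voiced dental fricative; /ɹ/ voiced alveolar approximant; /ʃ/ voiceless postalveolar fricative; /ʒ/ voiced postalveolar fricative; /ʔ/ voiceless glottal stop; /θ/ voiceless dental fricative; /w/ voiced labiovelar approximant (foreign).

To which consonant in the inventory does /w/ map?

j

/j/ is closest: same manner (approximant), place distance 2 (labiovelar→palatal), same voicing; total 2. Next closest is /ɹ/ at distance 4.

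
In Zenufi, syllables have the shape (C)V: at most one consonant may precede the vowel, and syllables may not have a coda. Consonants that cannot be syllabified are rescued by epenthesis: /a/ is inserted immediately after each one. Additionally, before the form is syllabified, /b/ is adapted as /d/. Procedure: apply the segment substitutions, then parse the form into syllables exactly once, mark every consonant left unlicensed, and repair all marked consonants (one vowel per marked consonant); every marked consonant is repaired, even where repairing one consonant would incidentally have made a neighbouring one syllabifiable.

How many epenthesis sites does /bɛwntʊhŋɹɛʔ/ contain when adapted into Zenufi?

After substitution the input is /dɛwntʊhŋɹɛʔ/.
The unsyllabifiable consonants are /w/, /n/, /h/, /ŋ/, /ʔ/; each receives one epenthetic vowel.

5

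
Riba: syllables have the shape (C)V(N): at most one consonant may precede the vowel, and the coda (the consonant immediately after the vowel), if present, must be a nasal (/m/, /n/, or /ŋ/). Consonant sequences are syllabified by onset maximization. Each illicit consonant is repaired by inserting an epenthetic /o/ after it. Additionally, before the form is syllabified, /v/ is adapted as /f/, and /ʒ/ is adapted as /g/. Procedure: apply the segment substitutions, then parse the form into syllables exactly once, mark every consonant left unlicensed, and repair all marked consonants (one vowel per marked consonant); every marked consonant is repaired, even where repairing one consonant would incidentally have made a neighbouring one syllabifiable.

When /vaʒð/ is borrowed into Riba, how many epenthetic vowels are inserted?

2

After substitution the input is /fagð/.
The unsyllabifiable consonants are /g/, /ð/; each receives one epenthetic vowel.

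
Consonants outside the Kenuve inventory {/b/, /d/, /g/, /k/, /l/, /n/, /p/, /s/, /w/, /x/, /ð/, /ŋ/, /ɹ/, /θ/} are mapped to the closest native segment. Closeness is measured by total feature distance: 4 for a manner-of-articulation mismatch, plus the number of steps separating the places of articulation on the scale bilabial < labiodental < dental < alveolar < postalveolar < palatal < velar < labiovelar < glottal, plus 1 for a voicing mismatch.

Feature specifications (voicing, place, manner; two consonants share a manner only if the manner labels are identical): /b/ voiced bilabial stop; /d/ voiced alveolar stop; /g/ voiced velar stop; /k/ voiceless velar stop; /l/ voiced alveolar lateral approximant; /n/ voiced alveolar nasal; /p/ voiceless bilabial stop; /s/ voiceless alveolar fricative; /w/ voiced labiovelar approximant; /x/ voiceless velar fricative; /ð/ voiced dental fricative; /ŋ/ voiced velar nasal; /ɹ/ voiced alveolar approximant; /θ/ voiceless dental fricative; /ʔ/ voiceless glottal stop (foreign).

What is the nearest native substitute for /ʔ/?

k

/k/ is closest: same manner (stop), place distance 2 (glottal→velar), same voicing; total 2. Next closest is /g/ at distance 3.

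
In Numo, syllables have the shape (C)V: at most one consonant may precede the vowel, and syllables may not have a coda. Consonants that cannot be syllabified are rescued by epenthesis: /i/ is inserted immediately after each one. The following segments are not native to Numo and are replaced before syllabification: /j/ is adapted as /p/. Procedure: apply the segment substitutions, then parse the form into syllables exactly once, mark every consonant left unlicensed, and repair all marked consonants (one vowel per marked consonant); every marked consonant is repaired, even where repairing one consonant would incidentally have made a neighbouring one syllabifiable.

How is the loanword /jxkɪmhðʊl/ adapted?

pixikɪmihiðʊli

Substitution: /j/ → /p/, giving /pxkɪmhðʊl/.
The consonants /p/, /x/, /m/, /h/, /l/ cannot be parsed into a legal (C)V syllable (no codas are permitted; onsets are limited to one consonant).
Epenthesis after each stranded consonant: /p/ → /pi/, /x/ → /xi/, /m/ → /mi/, /h/ → /hi/, /l/ → /li/.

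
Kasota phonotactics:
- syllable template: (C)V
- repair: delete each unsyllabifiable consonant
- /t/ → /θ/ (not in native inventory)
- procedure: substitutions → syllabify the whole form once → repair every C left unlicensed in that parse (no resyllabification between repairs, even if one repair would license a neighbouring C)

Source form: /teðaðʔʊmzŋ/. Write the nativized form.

θeðaʔʊ

Substitution: /t/ → /θ/, giving /θeðaðʔʊmzŋ/.
The consonants /ð/, /m/, /z/, /ŋ/ cannot be parsed into a legal (C)V syllable (no codas are permitted; onsets are limited to one consonant).
Deleting the stranded consonants removes /ð/, /m/, /z/, /ŋ/.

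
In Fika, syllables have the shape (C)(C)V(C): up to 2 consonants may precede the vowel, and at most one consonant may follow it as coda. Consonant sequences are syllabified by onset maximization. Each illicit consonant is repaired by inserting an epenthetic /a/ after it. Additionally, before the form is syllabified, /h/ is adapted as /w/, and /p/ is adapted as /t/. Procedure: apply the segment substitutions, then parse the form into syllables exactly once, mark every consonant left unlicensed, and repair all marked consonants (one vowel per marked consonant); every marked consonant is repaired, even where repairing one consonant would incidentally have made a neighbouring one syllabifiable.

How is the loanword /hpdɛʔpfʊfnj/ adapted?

Substitution: /h/ → /w/, /p/ → /t/, giving /wtdɛʔtfʊfnj/.
Syllabifying with onset maximization leaves /w/, /n/, /j/ stranded (at most one coda consonant is licensed; onsets may contain at most 2 consonants).
Inserting the epenthetic vowel yields /w/ → /wa/, /n/ → /na/, /j/ → /ja/.

watdɛʔtfʊfnaja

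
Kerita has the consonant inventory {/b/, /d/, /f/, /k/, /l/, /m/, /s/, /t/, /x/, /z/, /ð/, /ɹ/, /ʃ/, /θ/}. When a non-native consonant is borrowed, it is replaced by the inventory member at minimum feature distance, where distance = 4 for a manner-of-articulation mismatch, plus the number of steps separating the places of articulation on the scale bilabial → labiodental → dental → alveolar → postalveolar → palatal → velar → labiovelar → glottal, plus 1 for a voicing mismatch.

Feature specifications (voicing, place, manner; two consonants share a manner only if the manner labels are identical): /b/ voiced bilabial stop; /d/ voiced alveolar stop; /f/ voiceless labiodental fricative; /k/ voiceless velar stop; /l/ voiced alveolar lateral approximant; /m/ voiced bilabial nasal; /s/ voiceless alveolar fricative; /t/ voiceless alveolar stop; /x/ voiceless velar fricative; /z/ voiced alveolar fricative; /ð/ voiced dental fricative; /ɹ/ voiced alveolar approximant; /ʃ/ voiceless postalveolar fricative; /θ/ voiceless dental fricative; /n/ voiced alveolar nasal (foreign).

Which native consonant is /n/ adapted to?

m

/m/ is closest: same manner (nasal), place distance 3 (alveolar→bilabial), same voicing; total 3. Next closest is /d/ at distance 4.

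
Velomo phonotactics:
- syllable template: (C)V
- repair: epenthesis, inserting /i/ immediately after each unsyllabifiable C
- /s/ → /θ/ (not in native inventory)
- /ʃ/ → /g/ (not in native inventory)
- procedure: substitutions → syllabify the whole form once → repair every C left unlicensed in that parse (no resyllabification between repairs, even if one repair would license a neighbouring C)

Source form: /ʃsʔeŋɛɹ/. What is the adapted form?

giθiʔeŋɛɹi

Substitution: /ʃ/ → /g/, /s/ → /θ/, giving /gθʔeŋɛɹ/.
Under (C)V, the unsyllabifiable consonants are /g/, /θ/, /ɹ/ (no codas are permitted; onsets are limited to one consonant).
Inserting the epenthetic vowel yields /g/ → /gi/, /θ/ → /θi/, /ɹ/ → /ɹi/.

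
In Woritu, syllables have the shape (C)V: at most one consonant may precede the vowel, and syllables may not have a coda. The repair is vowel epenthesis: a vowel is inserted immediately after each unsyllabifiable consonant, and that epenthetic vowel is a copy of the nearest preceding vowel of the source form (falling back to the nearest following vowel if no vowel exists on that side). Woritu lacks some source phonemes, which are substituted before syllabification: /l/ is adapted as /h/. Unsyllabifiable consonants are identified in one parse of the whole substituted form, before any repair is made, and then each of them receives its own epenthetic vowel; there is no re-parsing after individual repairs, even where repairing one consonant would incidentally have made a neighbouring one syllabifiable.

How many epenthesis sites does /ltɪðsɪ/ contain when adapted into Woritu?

After substitution the input is /htɪðsɪ/.
The unsyllabifiable consonants are /h/, /ð/; each receives one epenthetic vowel.

2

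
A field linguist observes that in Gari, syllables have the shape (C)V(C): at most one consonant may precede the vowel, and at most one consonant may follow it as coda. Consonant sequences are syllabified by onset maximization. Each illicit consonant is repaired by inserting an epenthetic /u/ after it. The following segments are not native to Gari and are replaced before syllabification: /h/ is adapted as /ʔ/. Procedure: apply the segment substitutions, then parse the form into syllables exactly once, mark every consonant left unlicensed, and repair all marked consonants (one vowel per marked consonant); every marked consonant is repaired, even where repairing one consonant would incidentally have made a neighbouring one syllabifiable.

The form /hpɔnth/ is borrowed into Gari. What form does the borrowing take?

Substitution: /h/ → /ʔ/, giving /ʔpɔntʔ/.
Under (C)V(C), the unsyllabifiable consonants are /ʔ/, /t/, /ʔ/ (at most one coda consonant is licensed; onsets are limited to one consonant).
Inserting the epenthetic vowel yields /ʔ/ → /ʔu/, /t/ → /tu/, /ʔ/ → /ʔu/.

ʔupɔntuʔu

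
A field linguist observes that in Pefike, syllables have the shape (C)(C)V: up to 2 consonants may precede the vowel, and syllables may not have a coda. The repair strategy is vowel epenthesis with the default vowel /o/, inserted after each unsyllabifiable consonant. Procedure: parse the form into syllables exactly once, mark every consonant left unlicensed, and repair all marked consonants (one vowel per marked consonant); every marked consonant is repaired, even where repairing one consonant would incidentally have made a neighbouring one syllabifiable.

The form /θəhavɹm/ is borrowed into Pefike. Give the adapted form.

Syllabifying with onset maximization leaves /v/, /ɹ/, /m/ stranded (no codas are permitted; onsets may contain at most 2 consonants).
Epenthesis after each stranded consonant: /v/ → /vo/, /ɹ/ → /ɹo/, /m/ → /mo/.

θəhavoɹomo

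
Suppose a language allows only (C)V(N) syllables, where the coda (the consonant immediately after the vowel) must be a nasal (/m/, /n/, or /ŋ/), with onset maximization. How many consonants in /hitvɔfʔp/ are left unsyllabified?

4

Under (C)V(N), the unsyllabifiable consonants are /t/, /f/, /ʔ/, /p/ (only a nasal (/m/, /n/, or /ŋ/) is licensed in coda position; onsets are limited to one consonant).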